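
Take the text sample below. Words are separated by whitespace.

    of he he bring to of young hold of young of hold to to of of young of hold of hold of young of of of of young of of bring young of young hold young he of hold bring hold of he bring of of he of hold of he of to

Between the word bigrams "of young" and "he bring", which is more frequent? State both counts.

"of young": 6 occurrences
"he bring": 2 occurrences

"of young" (6 vs 2)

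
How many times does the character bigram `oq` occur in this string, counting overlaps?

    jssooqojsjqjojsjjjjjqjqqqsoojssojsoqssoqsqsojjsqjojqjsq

3

Sliding a length-2 window over the 55 characters (54 positions):
  position 5–6: oq
  position 35–36: oq
  position 39–40: oq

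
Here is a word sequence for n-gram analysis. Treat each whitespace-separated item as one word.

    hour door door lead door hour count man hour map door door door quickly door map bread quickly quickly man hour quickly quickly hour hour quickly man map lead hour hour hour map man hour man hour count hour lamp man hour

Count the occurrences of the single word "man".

6

Scanning the 42 tokens for "man":
  position 8: man
  position 20: man
  position 27: man
  position 34: man
  position 36: man
  position 41: man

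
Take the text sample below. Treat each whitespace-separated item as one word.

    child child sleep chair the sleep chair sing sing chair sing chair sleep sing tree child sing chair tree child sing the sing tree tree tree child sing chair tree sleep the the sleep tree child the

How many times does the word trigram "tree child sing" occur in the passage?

3

Scanning the 35 overlapping trigram windows for "tree child sing":
  position 15–17: tree child sing
  position 19–21: tree child sing
  position 26–28: tree child sing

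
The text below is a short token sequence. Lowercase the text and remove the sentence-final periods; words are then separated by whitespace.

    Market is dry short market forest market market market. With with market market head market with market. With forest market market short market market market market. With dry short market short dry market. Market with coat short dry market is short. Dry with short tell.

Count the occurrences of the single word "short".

Scanning the 45 tokens for "short":
  position 4: short
  position 22: short
  position 29: short
  position 31: short
  position 37: short
  position 41: short
  position 44: short

7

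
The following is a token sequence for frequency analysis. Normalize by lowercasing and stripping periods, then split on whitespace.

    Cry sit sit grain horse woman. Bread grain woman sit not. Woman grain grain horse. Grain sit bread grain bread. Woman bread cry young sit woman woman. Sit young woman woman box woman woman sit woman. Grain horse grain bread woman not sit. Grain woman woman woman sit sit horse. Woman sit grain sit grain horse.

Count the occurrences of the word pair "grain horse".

4

Scanning the 55 overlapping bigram windows for "grain horse":
  position 4–5: grain horse
  position 14–15: grain horse
  position 37–38: grain horse
  position 55–56: grain horse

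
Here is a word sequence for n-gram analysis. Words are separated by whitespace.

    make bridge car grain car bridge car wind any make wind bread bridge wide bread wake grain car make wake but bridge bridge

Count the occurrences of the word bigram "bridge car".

Scanning the 22 overlapping bigram windows for "bridge car":
  position 2–3: bridge car
  position 6–7: bridge car

2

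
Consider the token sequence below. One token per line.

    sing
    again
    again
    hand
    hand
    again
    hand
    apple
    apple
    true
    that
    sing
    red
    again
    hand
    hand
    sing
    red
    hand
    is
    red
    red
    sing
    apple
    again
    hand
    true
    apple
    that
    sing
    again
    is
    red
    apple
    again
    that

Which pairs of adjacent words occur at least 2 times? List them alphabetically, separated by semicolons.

again hand; apple again; hand hand; is red; sing again; sing red; that sing

Bigram counts meeting the condition (at least 2 times):
  again hand: 4
  apple again: 2
  hand hand: 2
  is red: 2
  sing again: 2
  sing red: 2
  that sing: 2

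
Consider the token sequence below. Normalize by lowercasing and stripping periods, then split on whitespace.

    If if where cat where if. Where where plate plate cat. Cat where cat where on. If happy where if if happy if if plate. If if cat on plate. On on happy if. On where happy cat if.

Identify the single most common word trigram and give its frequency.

"where cat where", 2 times

Trigram frequencies (highest first):
  where cat where: 2
  if if where: 1
  if where cat: 1
  cat where if: 1
  where if where: 1
  if where where: 1
  … (30 more, each ≤ 1)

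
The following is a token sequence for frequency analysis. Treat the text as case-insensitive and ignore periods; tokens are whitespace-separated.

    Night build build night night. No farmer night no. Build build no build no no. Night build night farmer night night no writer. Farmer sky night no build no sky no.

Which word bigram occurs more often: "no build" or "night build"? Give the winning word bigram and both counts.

"no build": 3 occurrences
"night build": 2 occurrences

"no build" (3 vs 2)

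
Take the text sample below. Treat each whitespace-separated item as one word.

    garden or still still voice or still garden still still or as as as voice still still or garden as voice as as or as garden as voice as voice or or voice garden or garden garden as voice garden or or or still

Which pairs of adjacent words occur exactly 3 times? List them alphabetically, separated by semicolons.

Bigram counts meeting the condition (exactly 3 times):
  as as: 3
  garden as: 3
  garden or: 3
  or or: 3
  or still: 3
  still still: 3

as as; garden as; garden or; or or; or still; still still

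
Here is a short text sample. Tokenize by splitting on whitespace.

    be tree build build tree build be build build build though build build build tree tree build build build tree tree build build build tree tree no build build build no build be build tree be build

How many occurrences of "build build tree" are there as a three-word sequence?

4

Scanning the 35 overlapping trigram windows for "build build tree":
  position 3–5: build build tree
  position 13–15: build build tree
  position 18–20: build build tree
  position 23–25: build build tree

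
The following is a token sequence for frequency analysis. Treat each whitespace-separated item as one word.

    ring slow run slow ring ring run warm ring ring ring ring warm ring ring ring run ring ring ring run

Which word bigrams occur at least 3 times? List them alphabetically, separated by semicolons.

ring ring; ring run

Bigram counts meeting the condition (at least 3 times):
  ring ring: 8
  ring run: 3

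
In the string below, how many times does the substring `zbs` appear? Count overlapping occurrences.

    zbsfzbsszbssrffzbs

Sliding a length-3 window over the 18 characters (16 positions):
  position 1–3: zbs
  position 5–7: zbs
  position 9–11: zbs
  position 16–18: zbs

4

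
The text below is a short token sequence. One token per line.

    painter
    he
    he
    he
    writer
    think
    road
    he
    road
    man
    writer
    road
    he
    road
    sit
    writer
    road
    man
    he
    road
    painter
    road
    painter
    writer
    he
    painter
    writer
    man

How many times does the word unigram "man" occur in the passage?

3

Scanning the 28 tokens for "man":
  position 10: man
  position 18: man
  position 28: man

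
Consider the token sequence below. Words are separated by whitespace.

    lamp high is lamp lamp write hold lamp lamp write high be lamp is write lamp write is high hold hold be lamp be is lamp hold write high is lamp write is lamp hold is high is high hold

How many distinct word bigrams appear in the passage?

40 tokens → 39 bigram windows in total.
Repeated bigrams (each contributes count−1 duplicates):
  is lamp: 4
  lamp write: 4
  high is: 3
  is high: 3
  be lamp: 2
  high hold: 2
  lamp hold: 2
  lamp lamp: 2
  … (2 more repeated)
16 duplicate windows → 39 − 16 = 23 distinct.

23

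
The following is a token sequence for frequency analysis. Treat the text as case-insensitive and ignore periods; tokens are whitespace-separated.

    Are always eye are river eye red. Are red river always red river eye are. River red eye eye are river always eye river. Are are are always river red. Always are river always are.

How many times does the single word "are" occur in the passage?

Scanning the 35 tokens for "are":
  position 1: are
  position 4: are
  position 8: are
  position 15: are
  position 20: are
  position 25: are
  position 26: are
  position 27: are
  position 32: are
  position 35: are

10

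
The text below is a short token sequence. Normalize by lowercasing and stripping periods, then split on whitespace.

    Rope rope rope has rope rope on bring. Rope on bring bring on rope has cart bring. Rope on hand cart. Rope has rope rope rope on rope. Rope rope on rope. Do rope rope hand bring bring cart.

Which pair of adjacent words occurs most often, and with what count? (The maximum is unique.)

"rope rope", 8 times

Bigram frequencies (highest first):
  rope rope: 8
  rope on: 5
  rope has: 3
  on rope: 3
  has rope: 2
  on bring: 2
  … (13 more, each ≤ 2)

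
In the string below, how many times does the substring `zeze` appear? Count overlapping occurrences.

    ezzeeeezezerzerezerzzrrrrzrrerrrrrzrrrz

1

Sliding a length-4 window over the 39 characters (36 positions):
  position 8–11: zeze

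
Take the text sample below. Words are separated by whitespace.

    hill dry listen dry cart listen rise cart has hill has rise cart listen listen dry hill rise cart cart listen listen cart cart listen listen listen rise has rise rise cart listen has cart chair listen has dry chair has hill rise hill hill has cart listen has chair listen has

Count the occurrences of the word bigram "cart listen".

Scanning the 51 overlapping bigram windows for "cart listen":
  position 5–6: cart listen
  position 13–14: cart listen
  position 20–21: cart listen
  position 24–25: cart listen
  position 32–33: cart listen
  position 47–48: cart listen

6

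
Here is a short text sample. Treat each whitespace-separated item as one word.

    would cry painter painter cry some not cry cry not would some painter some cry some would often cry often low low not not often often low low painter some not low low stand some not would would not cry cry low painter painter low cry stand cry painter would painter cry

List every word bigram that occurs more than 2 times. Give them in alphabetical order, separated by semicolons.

low low; some not

Bigram counts meeting the condition (more than 2 times):
  low low: 3
  some not: 3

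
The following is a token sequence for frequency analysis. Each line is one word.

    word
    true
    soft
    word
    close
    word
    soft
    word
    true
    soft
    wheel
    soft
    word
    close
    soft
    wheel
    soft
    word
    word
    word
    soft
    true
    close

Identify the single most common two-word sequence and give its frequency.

Bigram frequencies (highest first):
  soft word: 4
  word true: 2
  true soft: 2
  word close: 2
  word soft: 2
  soft wheel: 2
  … (6 more, each ≤ 2)

"soft word", 4 times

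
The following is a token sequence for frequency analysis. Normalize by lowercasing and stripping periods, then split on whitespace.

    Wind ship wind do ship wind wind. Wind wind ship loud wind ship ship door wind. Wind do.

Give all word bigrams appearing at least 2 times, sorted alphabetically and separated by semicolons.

ship wind; wind do; wind ship; wind wind

Bigram counts meeting the condition (at least 2 times):
  ship wind: 2
  wind do: 2
  wind ship: 3
  wind wind: 4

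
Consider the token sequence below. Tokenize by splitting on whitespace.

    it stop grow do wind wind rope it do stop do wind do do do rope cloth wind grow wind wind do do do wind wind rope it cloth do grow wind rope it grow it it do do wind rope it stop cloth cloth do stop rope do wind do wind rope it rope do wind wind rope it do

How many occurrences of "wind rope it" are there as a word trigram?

Scanning the 59 overlapping trigram windows for "wind rope it":
  position 6–8: wind rope it
  position 26–28: wind rope it
  position 32–34: wind rope it
  position 40–42: wind rope it
  position 52–54: wind rope it
  position 58–60: wind rope it

6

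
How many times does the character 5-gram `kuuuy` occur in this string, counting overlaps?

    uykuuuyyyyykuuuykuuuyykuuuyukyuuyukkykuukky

4

Sliding a length-5 window over the 43 characters (39 positions):
  position 3–7: kuuuy
  position 12–16: kuuuy
  position 17–21: kuuuy
  position 23–27: kuuuy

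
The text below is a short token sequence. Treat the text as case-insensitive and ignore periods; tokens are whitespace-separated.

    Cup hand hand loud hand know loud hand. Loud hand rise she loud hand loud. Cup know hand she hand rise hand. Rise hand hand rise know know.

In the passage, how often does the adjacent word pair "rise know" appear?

Scanning the 27 overlapping bigram windows for "rise know":
  position 26–27: rise know

1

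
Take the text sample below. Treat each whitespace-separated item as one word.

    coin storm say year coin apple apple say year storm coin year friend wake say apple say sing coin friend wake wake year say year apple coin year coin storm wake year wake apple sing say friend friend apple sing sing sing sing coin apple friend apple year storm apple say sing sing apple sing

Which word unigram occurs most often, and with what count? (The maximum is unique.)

"apple", 10 times

Unigram frequencies (highest first):
  apple: 10
  sing: 9
  year: 8
  coin: 7
  say: 7
  friend: 5
  … (2 more, each ≤ 5)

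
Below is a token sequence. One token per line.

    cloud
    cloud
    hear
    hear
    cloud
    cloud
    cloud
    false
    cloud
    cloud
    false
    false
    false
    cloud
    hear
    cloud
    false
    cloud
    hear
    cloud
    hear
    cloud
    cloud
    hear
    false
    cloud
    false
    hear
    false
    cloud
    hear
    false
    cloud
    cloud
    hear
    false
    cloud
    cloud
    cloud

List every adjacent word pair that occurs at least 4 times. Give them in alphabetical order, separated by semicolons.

cloud cloud; cloud false; cloud hear; false cloud; hear cloud; hear false

Bigram counts meeting the condition (at least 4 times):
  cloud cloud: 8
  cloud false: 4
  cloud hear: 7
  false cloud: 7
  hear cloud: 4
  hear false: 4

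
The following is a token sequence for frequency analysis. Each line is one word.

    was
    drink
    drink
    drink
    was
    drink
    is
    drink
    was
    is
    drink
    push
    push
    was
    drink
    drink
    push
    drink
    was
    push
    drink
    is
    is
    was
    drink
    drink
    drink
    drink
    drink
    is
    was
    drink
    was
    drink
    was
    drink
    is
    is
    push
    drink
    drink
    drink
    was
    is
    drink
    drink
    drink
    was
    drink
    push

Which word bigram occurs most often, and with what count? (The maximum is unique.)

"drink drink", 11 times

Bigram frequencies (highest first):
  drink drink: 11
  was drink: 8
  drink was: 7
  drink is: 4
  is drink: 3
  drink push: 3
  … (8 more, each ≤ 3)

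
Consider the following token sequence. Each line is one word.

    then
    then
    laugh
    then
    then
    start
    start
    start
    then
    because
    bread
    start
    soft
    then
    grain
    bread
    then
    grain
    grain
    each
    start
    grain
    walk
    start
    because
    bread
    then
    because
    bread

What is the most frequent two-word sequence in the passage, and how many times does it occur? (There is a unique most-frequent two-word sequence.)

"because bread", 3 times

Bigram frequencies (highest first):
  because bread: 3
  then then: 2
  start start: 2
  then because: 2
  then grain: 2
  bread then: 2
  … (15 more, each ≤ 1)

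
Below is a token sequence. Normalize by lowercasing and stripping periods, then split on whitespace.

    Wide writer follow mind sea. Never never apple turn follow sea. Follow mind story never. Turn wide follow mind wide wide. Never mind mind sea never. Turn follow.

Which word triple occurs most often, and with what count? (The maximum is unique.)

"mind sea never", 2 times

Trigram frequencies (highest first):
  mind sea never: 2
  wide writer follow: 1
  writer follow mind: 1
  follow mind sea: 1
  sea never never: 1
  never never apple: 1
  … (19 more, each ≤ 1)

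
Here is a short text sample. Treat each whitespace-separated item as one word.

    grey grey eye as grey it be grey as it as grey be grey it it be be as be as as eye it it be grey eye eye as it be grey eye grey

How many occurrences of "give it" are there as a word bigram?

0

Scanning the 34 overlapping bigram windows for "give it":
  (none found)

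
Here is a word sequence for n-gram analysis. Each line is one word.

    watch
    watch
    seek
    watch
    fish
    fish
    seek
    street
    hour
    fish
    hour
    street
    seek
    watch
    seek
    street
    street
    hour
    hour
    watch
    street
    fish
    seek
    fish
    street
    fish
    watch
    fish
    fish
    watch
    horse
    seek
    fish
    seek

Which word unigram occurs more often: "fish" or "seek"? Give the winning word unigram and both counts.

"fish": 9 occurrences
"seek": 7 occurrences

"fish" (9 vs 7)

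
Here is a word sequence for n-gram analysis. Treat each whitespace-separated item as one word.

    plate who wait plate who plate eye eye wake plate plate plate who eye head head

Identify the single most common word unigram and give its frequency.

Unigram frequencies (highest first):
  plate: 6
  who: 3
  eye: 3
  head: 2
  wait: 1
  wake: 1

"plate", 6 times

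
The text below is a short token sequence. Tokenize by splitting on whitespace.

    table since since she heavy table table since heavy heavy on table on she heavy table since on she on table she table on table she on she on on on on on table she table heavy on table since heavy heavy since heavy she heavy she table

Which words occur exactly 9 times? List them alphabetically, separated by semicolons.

Unigram counts meeting the condition (exactly 9 times):
  heavy: 9
  she: 9

heavy; she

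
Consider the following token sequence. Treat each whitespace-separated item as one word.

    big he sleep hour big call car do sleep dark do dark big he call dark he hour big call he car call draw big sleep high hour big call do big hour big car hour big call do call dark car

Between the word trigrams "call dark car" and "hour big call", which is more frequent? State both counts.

"hour big call" (4 vs 1)

"call dark car": 1 occurrence
"hour big call": 4 occurrences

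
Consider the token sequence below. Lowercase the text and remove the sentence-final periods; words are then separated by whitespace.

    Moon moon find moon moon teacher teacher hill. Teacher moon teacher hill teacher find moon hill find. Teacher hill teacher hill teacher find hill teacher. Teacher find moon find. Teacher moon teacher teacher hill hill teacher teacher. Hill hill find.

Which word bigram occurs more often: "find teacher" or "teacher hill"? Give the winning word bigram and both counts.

"find teacher": 2 occurrences
"teacher hill": 6 occurrences

"teacher hill" (6 vs 2)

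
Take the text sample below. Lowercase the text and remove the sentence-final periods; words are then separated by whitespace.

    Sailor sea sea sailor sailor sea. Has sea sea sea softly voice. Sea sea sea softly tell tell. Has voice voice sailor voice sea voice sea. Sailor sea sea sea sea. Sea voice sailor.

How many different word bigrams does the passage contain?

17

34 tokens → 33 bigram windows in total.
Repeated bigrams (each contributes count−1 duplicates):
  sea sea: 9
  sailor sea: 3
  voice sea: 3
  sea sailor: 2
  sea softly: 2
  sea voice: 2
  voice sailor: 2
16 duplicate windows → 33 − 16 = 17 distinct.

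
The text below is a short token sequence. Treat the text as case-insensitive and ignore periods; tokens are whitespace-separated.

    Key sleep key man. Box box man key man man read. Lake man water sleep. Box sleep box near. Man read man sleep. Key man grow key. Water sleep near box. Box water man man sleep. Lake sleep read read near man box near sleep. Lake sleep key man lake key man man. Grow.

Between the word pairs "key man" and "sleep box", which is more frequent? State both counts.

"key man": 5 occurrences
"sleep box": 2 occurrences

"key man" (5 vs 2)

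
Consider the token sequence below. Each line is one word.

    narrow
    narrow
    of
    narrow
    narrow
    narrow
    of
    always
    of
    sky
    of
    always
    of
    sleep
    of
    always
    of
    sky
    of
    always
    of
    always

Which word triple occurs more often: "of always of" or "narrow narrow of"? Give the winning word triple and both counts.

"of always of": 4 occurrences
"narrow narrow of": 2 occurrences

"of always of" (4 vs 2)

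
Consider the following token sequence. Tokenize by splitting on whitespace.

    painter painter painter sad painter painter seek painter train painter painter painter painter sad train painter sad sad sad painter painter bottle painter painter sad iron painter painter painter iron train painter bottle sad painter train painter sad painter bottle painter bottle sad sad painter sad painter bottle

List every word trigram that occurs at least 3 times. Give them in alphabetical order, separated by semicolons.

Trigram counts meeting the condition (at least 3 times):
  painter painter painter: 4
  painter painter sad: 3
  painter sad painter: 3

painter painter painter; painter painter sad; painter sad painter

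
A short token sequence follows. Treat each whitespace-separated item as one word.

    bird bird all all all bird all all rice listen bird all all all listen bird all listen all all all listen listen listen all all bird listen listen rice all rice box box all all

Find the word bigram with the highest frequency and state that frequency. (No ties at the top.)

"all all", 9 times

Bigram frequencies (highest first):
  all all: 9
  bird all: 4
  all listen: 3
  listen listen: 3
  all bird: 2
  all rice: 2
  … (10 more, each ≤ 2)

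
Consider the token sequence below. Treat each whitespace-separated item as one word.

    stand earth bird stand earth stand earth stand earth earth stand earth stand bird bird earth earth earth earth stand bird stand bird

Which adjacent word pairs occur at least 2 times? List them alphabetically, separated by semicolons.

bird stand; earth earth; earth stand; stand bird; stand earth

Bigram counts meeting the condition (at least 2 times):
  bird stand: 2
  earth earth: 4
  earth stand: 5
  stand bird: 3
  stand earth: 5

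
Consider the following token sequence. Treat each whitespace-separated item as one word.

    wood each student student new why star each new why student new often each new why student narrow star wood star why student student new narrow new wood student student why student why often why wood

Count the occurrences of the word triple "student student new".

Scanning the 34 overlapping trigram windows for "student student new":
  position 3–5: student student new
  position 23–25: student student new

2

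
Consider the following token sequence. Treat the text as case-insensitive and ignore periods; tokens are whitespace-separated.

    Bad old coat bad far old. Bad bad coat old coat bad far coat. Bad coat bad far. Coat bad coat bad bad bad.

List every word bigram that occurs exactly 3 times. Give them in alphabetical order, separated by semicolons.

Bigram counts meeting the condition (exactly 3 times):
  bad bad: 3
  bad coat: 3
  bad far: 3

bad bad; bad coat; bad far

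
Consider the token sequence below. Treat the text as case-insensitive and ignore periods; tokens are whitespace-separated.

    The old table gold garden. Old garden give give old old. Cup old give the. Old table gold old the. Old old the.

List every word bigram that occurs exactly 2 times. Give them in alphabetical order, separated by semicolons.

old old; old table; old the; table gold

Bigram counts meeting the condition (exactly 2 times):
  old old: 2
  old table: 2
  old the: 2
  table gold: 2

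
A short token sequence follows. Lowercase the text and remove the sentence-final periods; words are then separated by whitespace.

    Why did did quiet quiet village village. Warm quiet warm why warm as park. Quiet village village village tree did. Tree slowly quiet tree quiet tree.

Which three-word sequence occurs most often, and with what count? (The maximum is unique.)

Trigram frequencies (highest first):
  quiet village village: 2
  why did did: 1
  did did quiet: 1
  did quiet quiet: 1
  quiet quiet village: 1
  village village warm: 1
  … (17 more, each ≤ 1)

"quiet village village", 2 times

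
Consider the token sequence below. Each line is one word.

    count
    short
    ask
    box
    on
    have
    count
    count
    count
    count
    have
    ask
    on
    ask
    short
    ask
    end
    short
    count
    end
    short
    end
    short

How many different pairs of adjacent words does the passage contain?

23 tokens → 22 bigram windows in total.
Repeated bigrams (each contributes count−1 duplicates):
  count count: 3
  end short: 3
  short ask: 2
5 duplicate windows → 22 − 5 = 17 distinct.

17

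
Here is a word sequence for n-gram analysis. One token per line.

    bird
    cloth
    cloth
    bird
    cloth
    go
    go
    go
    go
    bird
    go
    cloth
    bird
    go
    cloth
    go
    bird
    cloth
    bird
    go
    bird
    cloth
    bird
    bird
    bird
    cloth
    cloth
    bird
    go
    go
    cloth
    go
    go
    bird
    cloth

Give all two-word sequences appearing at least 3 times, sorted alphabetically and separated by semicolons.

Bigram counts meeting the condition (at least 3 times):
  bird cloth: 6
  bird go: 4
  cloth bird: 5
  cloth go: 3
  go bird: 4
  go cloth: 3
  go go: 5

bird cloth; bird go; cloth bird; cloth go; go bird; go cloth; go go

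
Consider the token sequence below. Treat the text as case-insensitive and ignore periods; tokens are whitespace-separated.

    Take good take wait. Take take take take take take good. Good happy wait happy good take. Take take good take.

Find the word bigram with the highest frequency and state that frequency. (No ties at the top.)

"take take", 7 times

Bigram frequencies (highest first):
  take take: 7
  take good: 3
  good take: 3
  take wait: 1
  wait take: 1
  good good: 1
  … (4 more, each ≤ 1)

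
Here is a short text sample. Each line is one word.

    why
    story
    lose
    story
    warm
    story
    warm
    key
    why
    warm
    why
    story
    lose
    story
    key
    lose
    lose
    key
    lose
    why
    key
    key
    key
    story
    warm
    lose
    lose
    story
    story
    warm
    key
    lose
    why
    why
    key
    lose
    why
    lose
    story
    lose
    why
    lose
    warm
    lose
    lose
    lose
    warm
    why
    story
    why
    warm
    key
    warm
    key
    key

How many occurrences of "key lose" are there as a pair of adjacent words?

4

Scanning the 54 overlapping bigram windows for "key lose":
  position 15–16: key lose
  position 18–19: key lose
  position 31–32: key lose
  position 35–36: key lose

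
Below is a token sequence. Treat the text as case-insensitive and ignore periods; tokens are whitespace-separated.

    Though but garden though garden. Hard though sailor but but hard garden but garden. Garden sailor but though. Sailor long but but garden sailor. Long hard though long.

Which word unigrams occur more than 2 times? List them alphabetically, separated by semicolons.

but; garden; hard; long; sailor; though

Unigram counts meeting the condition (more than 2 times):
  but: 7
  garden: 6
  hard: 3
  long: 3
  sailor: 4
  though: 5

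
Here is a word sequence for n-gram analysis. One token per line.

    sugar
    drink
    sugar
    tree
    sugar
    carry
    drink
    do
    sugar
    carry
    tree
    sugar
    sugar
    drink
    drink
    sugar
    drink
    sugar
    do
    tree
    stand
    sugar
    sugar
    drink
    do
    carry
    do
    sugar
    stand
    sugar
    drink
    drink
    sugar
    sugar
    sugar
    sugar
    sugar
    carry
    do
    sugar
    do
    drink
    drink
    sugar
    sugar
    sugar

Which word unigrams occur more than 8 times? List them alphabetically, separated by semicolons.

Unigram counts meeting the condition (more than 8 times):
  drink: 10
  sugar: 21

drink; sugar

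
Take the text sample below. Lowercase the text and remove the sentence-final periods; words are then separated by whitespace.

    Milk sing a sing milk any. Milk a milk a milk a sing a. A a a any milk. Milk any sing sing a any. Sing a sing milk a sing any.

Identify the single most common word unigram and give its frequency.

"a", 11 times

Unigram frequencies (highest first):
  a: 11
  milk: 8
  sing: 8
  any: 5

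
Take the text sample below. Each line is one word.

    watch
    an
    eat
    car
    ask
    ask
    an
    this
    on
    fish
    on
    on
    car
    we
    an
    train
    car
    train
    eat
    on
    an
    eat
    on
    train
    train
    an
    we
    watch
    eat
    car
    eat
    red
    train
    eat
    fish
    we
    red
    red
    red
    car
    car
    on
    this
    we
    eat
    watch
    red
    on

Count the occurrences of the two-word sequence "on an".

Scanning the 47 overlapping bigram windows for "on an":
  position 20–21: on an

1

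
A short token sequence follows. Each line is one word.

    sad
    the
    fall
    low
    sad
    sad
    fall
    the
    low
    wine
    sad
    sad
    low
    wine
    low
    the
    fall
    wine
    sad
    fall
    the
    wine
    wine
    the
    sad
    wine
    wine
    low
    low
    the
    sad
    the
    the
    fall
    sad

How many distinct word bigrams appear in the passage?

22

35 tokens → 34 bigram windows in total.
Repeated bigrams (each contributes count−1 duplicates):
  the fall: 3
  fall the: 2
  low the: 2
  low wine: 2
  sad fall: 2
  sad sad: 2
  sad the: 2
  the sad: 2
  … (3 more repeated)
12 duplicate windows → 34 − 12 = 22 distinct.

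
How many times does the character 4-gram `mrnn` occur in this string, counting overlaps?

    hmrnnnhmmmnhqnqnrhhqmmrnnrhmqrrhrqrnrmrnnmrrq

3

Sliding a length-4 window over the 45 characters (42 positions):
  position 2–5: mrnn
  position 22–25: mrnn
  position 38–41: mrnn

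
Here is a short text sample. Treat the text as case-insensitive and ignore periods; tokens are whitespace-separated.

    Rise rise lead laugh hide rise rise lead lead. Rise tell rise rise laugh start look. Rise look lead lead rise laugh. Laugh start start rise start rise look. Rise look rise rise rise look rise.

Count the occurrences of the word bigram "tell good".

0

Scanning the 35 overlapping bigram windows for "tell good":
  (none found)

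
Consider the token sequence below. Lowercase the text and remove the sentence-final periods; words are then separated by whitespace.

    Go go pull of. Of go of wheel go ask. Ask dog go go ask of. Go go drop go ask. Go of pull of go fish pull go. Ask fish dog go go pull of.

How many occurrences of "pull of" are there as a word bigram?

Scanning the 35 overlapping bigram windows for "pull of":
  position 3–4: pull of
  position 24–25: pull of
  position 35–36: pull of

3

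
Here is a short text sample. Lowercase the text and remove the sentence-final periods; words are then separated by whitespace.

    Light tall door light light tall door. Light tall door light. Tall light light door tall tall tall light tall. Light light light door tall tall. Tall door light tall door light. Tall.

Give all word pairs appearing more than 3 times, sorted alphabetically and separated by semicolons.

Bigram counts meeting the condition (more than 3 times):
  door light: 5
  light light: 4
  light tall: 7
  tall door: 5
  tall tall: 4

door light; light light; light tall; tall door; tall tall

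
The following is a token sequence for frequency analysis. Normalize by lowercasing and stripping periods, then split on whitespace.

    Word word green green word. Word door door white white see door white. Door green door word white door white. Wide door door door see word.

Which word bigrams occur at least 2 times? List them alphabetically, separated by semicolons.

door door; door white; white door; word word

Bigram counts meeting the condition (at least 2 times):
  door door: 3
  door white: 3
  white door: 2
  word word: 2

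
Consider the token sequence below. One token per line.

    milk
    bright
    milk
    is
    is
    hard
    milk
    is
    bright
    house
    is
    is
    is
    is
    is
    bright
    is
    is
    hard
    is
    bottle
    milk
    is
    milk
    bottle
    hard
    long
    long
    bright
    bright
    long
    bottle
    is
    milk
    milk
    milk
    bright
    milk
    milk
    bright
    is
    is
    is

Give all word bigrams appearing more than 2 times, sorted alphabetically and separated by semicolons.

Bigram counts meeting the condition (more than 2 times):
  is is: 8
  milk bright: 3
  milk is: 3
  milk milk: 3

is is; milk bright; milk is; milk milk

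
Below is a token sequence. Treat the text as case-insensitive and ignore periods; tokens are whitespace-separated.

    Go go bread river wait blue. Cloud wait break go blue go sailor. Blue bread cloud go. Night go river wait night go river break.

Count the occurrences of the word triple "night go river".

Scanning the 23 overlapping trigram windows for "night go river":
  position 18–20: night go river
  position 22–24: night go river

2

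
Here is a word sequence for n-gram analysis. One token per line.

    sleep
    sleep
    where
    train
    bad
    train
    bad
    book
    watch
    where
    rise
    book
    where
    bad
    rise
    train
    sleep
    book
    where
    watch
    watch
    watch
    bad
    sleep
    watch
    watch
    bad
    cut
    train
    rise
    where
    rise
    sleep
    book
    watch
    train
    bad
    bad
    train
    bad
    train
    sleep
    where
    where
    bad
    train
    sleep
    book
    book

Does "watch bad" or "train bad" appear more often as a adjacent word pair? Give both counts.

"train bad" (4 vs 2)

"watch bad": 2 occurrences
"train bad": 4 occurrences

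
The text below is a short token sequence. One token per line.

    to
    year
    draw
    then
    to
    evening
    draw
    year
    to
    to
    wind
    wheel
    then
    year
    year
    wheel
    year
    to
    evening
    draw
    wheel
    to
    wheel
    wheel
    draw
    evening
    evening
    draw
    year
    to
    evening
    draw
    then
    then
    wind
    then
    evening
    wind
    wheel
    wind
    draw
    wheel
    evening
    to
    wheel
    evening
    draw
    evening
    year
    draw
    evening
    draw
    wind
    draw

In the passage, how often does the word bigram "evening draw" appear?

6

Scanning the 53 overlapping bigram windows for "evening draw":
  position 6–7: evening draw
  position 19–20: evening draw
  position 27–28: evening draw
  position 31–32: evening draw
  position 46–47: evening draw
  position 51–52: evening draw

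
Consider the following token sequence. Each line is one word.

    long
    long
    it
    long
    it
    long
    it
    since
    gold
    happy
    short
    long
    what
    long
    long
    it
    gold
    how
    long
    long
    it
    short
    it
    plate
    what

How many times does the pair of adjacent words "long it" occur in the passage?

Scanning the 24 overlapping bigram windows for "long it":
  position 2–3: long it
  position 4–5: long it
  position 6–7: long it
  position 15–16: long it
  position 20–21: long it

5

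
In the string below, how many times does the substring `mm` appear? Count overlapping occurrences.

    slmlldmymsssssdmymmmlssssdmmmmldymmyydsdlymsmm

7

Sliding a length-2 window over the 46 characters (45 positions):
  position 18–19: mm
  position 19–20: mm
  position 27–28: mm
  position 28–29: mm
  position 29–30: mm
  position 34–35: mm
  position 45–46: mm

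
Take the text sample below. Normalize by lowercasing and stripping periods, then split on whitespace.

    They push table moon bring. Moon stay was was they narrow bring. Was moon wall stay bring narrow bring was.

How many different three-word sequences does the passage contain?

17

20 tokens → 18 trigram windows in total.
Repeated trigrams (each contributes count−1 duplicates):
  narrow bring was: 2
1 duplicate windows → 18 − 1 = 17 distinct.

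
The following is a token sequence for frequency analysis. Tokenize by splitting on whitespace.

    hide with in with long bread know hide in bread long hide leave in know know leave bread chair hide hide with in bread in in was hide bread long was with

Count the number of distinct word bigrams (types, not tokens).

32 tokens → 31 bigram windows in total.
Repeated bigrams (each contributes count−1 duplicates):
  bread long: 2
  hide with: 2
  in bread: 2
  with in: 2
4 duplicate windows → 31 − 4 = 27 distinct.

27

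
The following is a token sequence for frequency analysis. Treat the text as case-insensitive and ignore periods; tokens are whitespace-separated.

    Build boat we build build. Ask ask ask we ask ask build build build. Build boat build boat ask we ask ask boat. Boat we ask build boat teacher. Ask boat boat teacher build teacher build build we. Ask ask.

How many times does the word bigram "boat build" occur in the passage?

Scanning the 39 overlapping bigram windows for "boat build":
  position 16–17: boat build

1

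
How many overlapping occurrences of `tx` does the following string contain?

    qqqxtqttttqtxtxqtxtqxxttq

3

Sliding a length-2 window over the 25 characters (24 positions):
  position 12–13: tx
  position 14–15: tx
  position 17–18: tx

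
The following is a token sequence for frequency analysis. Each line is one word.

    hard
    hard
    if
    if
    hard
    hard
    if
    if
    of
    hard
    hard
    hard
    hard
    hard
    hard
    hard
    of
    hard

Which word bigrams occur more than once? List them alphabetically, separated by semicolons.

hard hard; hard if; if if; of hard

Bigram counts meeting the condition (more than once):
  hard hard: 8
  hard if: 2
  if if: 2
  of hard: 2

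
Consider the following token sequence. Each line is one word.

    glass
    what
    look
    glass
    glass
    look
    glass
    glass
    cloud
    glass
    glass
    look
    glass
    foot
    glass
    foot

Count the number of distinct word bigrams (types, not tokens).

9

16 tokens → 15 bigram windows in total.
Repeated bigrams (each contributes count−1 duplicates):
  glass glass: 3
  look glass: 3
  glass foot: 2
  glass look: 2
6 duplicate windows → 15 − 6 = 9 distinct.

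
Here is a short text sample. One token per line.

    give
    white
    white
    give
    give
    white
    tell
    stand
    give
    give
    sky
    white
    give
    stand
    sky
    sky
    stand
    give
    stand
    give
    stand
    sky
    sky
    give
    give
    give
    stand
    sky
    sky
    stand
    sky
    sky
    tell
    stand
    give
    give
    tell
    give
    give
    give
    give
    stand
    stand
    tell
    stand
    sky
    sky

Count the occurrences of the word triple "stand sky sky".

5

Scanning the 45 overlapping trigram windows for "stand sky sky":
  position 14–16: stand sky sky
  position 21–23: stand sky sky
  position 27–29: stand sky sky
  position 30–32: stand sky sky
  position 45–47: stand sky sky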